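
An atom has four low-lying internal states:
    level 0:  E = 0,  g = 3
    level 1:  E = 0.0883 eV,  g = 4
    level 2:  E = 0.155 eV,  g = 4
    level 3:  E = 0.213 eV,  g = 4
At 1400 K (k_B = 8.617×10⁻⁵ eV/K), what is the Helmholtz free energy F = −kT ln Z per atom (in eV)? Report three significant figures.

-0.230 eV

k_BT = 8.617×10⁻⁵ × 1400 K = 0.12064 eV.
Eᵢ/kT = 0, 0.73193, 1.2848, 1.7656.
Z = Σ gᵢe^(−Eᵢ/kT) = 3·e^(−0) + 4·e^(−0.73193) + 4·e^(−1.2848) + 4·e^(−1.7656) = 3.0000 + 1.9239 + 1.1068 + 0.68434 = 6.7150.
F = −kT ln Z = −0.12064 × ln(6.7150) = −0.12064 × 1.9043 = -0.230 eV.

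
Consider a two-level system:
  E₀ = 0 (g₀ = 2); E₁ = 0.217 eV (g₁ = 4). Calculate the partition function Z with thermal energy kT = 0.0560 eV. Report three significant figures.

Z = 2.08

Eᵢ/kT = 0, 3.8750.
Z = Σ gᵢe^(−Eᵢ/kT) = 2·e^(−0) + 4·e^(−3.8750) = 2.0000 + 0.083017 = 2.0830.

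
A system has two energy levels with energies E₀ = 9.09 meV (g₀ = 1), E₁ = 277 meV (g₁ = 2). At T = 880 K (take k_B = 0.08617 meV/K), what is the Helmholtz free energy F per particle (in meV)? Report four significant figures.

k_BT = 0.08617 × 880 K = 75.8296 meV.
Eᵢ/kT = 0.119874, 3.65293.
Z = Σ gᵢe^(−Eᵢ/kT) = 1·e^(−0.119874) + 2·e^(−3.65293) = 0.887032 + 0.0518302 = 0.938862.
F = −kT ln Z = −75.8296 × ln(0.938862) = −75.8296 × -0.0630868 = 4.784 meV.

4.784 meV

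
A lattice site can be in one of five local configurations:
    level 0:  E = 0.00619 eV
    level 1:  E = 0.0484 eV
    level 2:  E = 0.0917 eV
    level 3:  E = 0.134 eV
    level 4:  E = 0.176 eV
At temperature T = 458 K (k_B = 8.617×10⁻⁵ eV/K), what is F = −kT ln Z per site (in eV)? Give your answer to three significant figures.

k_BT = 8.617×10⁻⁵ × 458 K = 0.039466 eV.
Eᵢ/kT = 0.15684, 1.2264, 2.3235, 3.3953, 4.4595.
Z = Σ e^(−Eᵢ/kT) = e^(−0.15684) + e^(−1.2264) + e^(−2.3235) + e^(−3.3953) + e^(−4.4595) = 0.85484 + 0.29335 + 0.097930 + 0.033530 + 0.011568 = 1.2912.
F = −kT ln Z = −0.039466 × ln(1.2912) = −0.039466 × 0.25557 = -0.0101 eV.

-0.0101 eV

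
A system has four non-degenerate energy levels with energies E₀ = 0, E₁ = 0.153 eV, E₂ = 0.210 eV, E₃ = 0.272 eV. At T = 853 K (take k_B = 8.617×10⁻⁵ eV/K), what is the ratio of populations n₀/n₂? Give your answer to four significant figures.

17.41

k_BT = 8.617×10⁻⁵ × 853 K = 0.0735030 eV.
n₀/n₂ = exp[−(E₀−E₂)/kT] = exp(−(-0.210 eV)/(0.0735030 eV)) = exp(2.85703) = 17.41.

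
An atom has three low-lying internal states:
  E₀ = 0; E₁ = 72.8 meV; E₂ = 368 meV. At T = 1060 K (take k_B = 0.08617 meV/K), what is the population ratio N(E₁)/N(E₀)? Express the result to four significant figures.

k_BT = 0.08617 × 1060 K = 91.3402 meV.
n₁/n₀ = exp[−(E₁−E₀)/kT] = exp(−(72.8 meV)/(91.3402 meV)) = exp(-0.797020) = 0.4507.

0.4507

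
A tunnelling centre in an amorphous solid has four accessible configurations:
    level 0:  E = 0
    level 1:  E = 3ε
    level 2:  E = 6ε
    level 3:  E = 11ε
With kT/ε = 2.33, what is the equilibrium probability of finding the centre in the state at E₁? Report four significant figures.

0.2028

Eᵢ/kT = 0, 1.28755, 2.57511, 4.72103.
Z = Σ e^(−Eᵢ/kT) = e^(−0) + e^(−1.28755) + e^(−2.57511) + e^(−4.72103) = 1.00000 + 0.275946 + 0.0761454 + 0.00890600 = 1.36100.
P₁ = e^(−E₁/kT) / Z = 0.275946/1.36100 = 0.2028.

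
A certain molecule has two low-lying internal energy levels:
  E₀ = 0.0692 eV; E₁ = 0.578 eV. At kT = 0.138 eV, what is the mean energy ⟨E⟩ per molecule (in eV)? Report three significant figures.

Eᵢ/kT = 0.50145, 4.1884.
Z = Σ e^(−Eᵢ/kT) = e^(−0.50145) + e^(−4.1884) = 0.60565 + 0.015171 = 0.62082.
⟨E⟩ = Σ Eᵢ e^(−Eᵢ/kT) / Z = (0.0692·0.60565 + 0.578·0.015171) / 0.62082 = 0.0816 eV.

0.0816 eV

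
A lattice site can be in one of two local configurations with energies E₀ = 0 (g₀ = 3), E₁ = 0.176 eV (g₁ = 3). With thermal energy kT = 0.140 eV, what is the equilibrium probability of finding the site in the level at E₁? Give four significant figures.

0.2215

Eᵢ/kT = 0, 1.25714.
Z = Σ gᵢe^(−Eᵢ/kT) = 3·e^(−0) + 3·e^(−1.25714) = 3.00000 + 0.853399 = 3.85340.
P₁ = g₁ e^(−E₁/kT) / Z = 0.853399/3.85340 = 0.2215.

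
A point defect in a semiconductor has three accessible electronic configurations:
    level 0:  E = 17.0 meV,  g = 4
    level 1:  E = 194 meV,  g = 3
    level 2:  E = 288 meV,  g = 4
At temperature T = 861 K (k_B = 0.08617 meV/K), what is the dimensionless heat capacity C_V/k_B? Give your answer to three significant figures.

0.619

k_BT = 0.08617 × 861 K = 74.192 meV.
Eᵢ/kT = 0.22914, 2.6148, 3.8818.
Z = Σ gᵢe^(−Eᵢ/kT) = 4·e^(−0.22914) + 3·e^(−2.6148) + 4·e^(−3.8818) = 3.1809 + 0.21955 + 0.082455 = 3.4829.
⟨E⟩ = 34.573 meV, ⟨E²⟩ = 4600.0 meV².
C_V/k_B = (⟨E²⟩ − ⟨E⟩²)/(kT)² = (4600.0 − 1195.3)/5504.5 = 0.619.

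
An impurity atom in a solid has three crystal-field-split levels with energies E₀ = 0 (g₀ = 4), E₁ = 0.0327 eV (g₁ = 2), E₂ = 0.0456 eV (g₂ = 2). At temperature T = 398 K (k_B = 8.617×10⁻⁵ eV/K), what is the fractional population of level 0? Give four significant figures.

k_BT = 8.617×10⁻⁵ × 398 K = 0.0342957 eV.
Eᵢ/kT = 0, 0.953472, 1.32961.
Z = Σ gᵢe^(−Eᵢ/kT) = 4·e^(−0) + 2·e^(−0.953472) + 2·e^(−1.32961) = 4.00000 + 0.770801 + 0.529161 = 5.29996.
P₀ = g₀ e^(−E₀/kT) / Z = 4.00000/5.29996 = 0.7547.

0.7547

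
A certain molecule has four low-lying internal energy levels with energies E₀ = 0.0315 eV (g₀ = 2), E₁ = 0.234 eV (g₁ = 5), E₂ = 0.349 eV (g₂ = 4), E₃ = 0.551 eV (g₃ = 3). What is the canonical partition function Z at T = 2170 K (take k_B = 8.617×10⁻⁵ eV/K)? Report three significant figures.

k_BT = 8.617×10⁻⁵ × 2170 K = 0.18699 eV.
Eᵢ/kT = 0.16846, 1.2514, 1.8664, 2.9467.
Z = Σ gᵢe^(−Eᵢ/kT) = 2·e^(−0.16846) + 5·e^(−1.2514) + 4·e^(−1.8664) + 3·e^(−2.9467) = 1.6899 + 1.4305 + 0.61872 + 0.15754 = 3.8967.

Z = 3.90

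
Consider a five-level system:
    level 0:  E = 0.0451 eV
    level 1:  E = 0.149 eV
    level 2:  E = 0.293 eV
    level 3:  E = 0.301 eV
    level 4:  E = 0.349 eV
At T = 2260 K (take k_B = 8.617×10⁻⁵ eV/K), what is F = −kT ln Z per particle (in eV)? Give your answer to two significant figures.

-0.12 eV

k_BT = 8.617×10⁻⁵ × 2260 K = 0.1947 eV.
Eᵢ/kT = 0.2316, 0.7653, 1.505, 1.546, 1.793.
Z = Σ e^(−Eᵢ/kT) = e^(−0.2316) + e^(−0.7653) + e^(−1.505) + e^(−1.546) + e^(−1.793) = 0.7933 + 0.4652 + 0.2220 + 0.2131 + 0.1665 = 1.860.
F = −kT ln Z = −0.1947 × ln(1.860) = −0.1947 × 0.6206 = -0.12 eV.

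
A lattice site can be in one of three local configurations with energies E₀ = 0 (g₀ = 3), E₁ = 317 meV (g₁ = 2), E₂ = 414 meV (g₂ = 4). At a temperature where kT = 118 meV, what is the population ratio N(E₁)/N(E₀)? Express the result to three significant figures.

0.0454

n₁/n₀ = (g₁/g₀) exp[−(E₁−E₀)/kT] = (2/3) × exp(−(317 meV)/(118 meV)) = (2/3) × exp(-2.6864) = 0.0454.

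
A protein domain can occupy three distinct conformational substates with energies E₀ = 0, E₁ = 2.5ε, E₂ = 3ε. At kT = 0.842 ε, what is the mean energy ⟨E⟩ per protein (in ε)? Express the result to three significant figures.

Eᵢ/kT = 0, 2.9691, 3.5629.
Z = Σ e^(−Eᵢ/kT) = e^(−0) + e^(−2.9691) + e^(−3.5629) = 1.0000 + 0.051350 + 0.028356 = 1.0797.
⟨E⟩ = Σ Eᵢ e^(−Eᵢ/kT) / Z = (0·1.0000 + 2.5·0.051350 + 3·0.028356) / 1.0797 = 0.198 ε.

0.198 ε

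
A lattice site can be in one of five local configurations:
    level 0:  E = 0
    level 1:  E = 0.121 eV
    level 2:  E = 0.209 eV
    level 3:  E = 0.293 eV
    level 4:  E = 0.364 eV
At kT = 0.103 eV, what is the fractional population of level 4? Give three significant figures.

Eᵢ/kT = 0, 1.1748, 2.0291, 2.8447, 3.5340.
Z = Σ e^(−Eᵢ/kT) = e^(−0) + e^(−1.1748) + e^(−2.0291) + e^(−2.8447) + e^(−3.5340) = 1.0000 + 0.30888 + 0.13145 + 0.058152 + 0.029188 = 1.5277.
P₄ = e^(−E₄/kT) / Z = 0.029188/1.5277 = 0.0191.

0.0191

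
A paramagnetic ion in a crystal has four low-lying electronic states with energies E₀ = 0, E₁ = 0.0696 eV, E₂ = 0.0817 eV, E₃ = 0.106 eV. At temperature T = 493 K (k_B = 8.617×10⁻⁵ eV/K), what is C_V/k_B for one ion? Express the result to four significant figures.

k_BT = 8.617×10⁻⁵ × 493 K = 0.0424818 eV.
Eᵢ/kT = 0, 1.63835, 1.92318, 2.49519.
Z = Σ e^(−Eᵢ/kT) = e^(−0) + e^(−1.63835) + e^(−1.92318) + e^(−2.49519) = 1.00000 + 0.194300 + 0.146141 + 0.0824808 = 1.42292.
⟨E⟩ = 0.0240393 eV, ⟨E²⟩ = 0.00199832 eV².
C_V/k_B = (⟨E²⟩ − ⟨E⟩²)/(kT)² = (0.00199832 − 0.000577888)/0.00180470 = 0.7871.

0.7871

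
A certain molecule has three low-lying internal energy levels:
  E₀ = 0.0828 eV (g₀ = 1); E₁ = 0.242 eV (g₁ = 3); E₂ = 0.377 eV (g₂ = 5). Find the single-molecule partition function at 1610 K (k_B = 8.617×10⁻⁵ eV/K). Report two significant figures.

Z = 1.4

k_BT = 8.617×10⁻⁵ × 1610 K = 0.1387 eV.
Eᵢ/kT = 0.5970, 1.745, 2.718.
Z = Σ gᵢe^(−Eᵢ/kT) = 1·e^(−0.5970) + 3·e^(−1.745) + 5·e^(−2.718) = 0.5505 + 0.5239 + 0.3300 = 1.404.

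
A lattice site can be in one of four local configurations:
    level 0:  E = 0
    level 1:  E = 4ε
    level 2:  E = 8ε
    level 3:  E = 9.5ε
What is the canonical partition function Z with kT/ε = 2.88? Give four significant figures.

Eᵢ/kT = 0, 1.38889, 2.77778, 3.29861.
Z = Σ e^(−Eᵢ/kT) = e^(−0) + e^(−1.38889) + e^(−2.77778) + e^(−3.29861) = 1.00000 + 0.249352 + 0.0621764 + 0.0369345 = 1.34846.

Z = 1.348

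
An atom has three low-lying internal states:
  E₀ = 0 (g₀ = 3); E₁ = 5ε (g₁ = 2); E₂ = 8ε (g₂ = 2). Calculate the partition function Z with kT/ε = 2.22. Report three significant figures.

Eᵢ/kT = 0, 2.2523, 3.6036.
Z = Σ gᵢe^(−Eᵢ/kT) = 3·e^(−0) + 2·e^(−2.2523) + 2·e^(−3.6036) = 3.0000 + 0.21031 + 0.054451 = 3.2648.

Z = 3.26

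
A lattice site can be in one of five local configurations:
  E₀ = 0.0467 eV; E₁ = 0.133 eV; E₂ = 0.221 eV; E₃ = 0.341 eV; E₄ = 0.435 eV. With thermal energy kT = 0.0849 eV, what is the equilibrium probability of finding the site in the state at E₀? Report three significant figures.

Eᵢ/kT = 0.55006, 1.5665, 2.6031, 4.0165, 5.1237.
Z = Σ e^(−Eᵢ/kT) = e^(−0.55006) + e^(−1.5665) + e^(−2.6031) + e^(−4.0165) + e^(−5.1237) = 0.57692 + 0.20877 + 0.074044 + 0.018016 + 0.0059540 = 0.88370.
P₀ = e^(−E₀/kT) / Z = 0.57692/0.88370 = 0.653.

0.653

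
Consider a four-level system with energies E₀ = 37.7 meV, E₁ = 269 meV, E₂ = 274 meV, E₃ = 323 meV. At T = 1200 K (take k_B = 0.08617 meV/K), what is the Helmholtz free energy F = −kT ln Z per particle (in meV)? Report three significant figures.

k_BT = 0.08617 × 1200 K = 103.40 meV.
Eᵢ/kT = 0.36460, 2.6015, 2.6499, 3.1238.
Z = Σ e^(−Eᵢ/kT) = e^(−0.36460) + e^(−2.6015) + e^(−2.6499) + e^(−3.1238) = 0.69447 + 0.074162 + 0.070658 + 0.043990 = 0.88328.
F = −kT ln Z = −103.40 × ln(0.88328) = −103.40 × -0.12411 = 12.8 meV.

12.8 meV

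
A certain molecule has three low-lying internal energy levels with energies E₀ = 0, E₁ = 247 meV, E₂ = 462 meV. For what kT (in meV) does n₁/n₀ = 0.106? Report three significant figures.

110 meV

n₁/n₀ = exp[−(E₁−E₀)/kT] = 0.106.
⇒ (E₁−E₀)/kT = ln(1/0.106) = ln(9.4340) = 2.2443.
kT = 247 meV / 2.2443 = 110 meV.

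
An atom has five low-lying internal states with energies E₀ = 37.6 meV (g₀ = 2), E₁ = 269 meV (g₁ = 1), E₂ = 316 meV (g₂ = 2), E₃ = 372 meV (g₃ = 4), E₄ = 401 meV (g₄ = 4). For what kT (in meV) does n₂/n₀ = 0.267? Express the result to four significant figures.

210.8 meV

n₂/n₀ = (g₂/g₀) exp[−(E₂−E₀)/kT] = 0.267.
⇒ (E₂−E₀)/kT = ln((2/2)/0.267) = ln(3.74532) = 1.32051.
kT = 278.4 meV / 1.32051 = 210.8 meV.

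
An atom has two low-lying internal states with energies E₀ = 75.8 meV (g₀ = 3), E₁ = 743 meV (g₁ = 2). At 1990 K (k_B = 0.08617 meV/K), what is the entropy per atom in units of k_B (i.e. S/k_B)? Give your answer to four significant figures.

k_BT = 0.08617 × 1990 K = 171.478 meV.
Eᵢ/kT = 0.442039, 4.33292.
Z = Σ gᵢe^(−Eᵢ/kT) = 3·e^(−0.442039) + 2·e^(−4.33292) = 1.92817 + 0.0262583 = 1.95443.
⟨E⟩ = Σ EᵢPᵢ = 84.7639 meV.
S/k_B = ln Z + ⟨E⟩/kT = ln(1.95443) + 84.7639/171.478 = 0.670099 + 0.494314 = 1.164.

1.164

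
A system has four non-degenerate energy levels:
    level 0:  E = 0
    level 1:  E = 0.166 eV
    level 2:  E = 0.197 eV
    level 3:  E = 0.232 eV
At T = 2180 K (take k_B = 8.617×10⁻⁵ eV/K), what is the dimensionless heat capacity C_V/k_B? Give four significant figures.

0.2781

k_BT = 8.617×10⁻⁵ × 2180 K = 0.187851 eV.
Eᵢ/kT = 0, 0.883679, 1.04870, 1.23502.
Z = Σ e^(−Eᵢ/kT) = e^(−0) + e^(−0.883679) + e^(−1.04870) + e^(−1.23502) = 1.00000 + 0.413260 + 0.350393 + 0.290829 = 2.05448.
⟨E⟩ = 0.0998311 eV, ⟨E²⟩ = 0.0197811 eV².
C_V/k_B = (⟨E²⟩ − ⟨E⟩²)/(kT)² = (0.0197811 − 0.00996625)/0.0352880 = 0.2781.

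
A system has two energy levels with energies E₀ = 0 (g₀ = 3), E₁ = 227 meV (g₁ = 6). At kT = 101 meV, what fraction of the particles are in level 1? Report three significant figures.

0.174

Eᵢ/kT = 0, 2.2475.
Z = Σ gᵢe^(−Eᵢ/kT) = 3·e^(−0) + 6·e^(−2.2475) = 3.0000 + 0.63398 = 3.6340.
P₁ = g₁ e^(−E₁/kT) / Z = 0.63398/3.6340 = 0.174.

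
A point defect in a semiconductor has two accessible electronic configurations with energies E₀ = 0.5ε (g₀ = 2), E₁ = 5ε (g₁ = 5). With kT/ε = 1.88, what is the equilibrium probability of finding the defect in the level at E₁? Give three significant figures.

Eᵢ/kT = 0.26596, 2.6596.
Z = Σ gᵢe^(−Eᵢ/kT) = 2·e^(−0.26596) + 5·e^(−2.6596) = 1.5329 + 0.34988 = 1.8828.
P₁ = g₁ e^(−E₁/kT) / Z = 0.34988/1.8828 = 0.186.

0.186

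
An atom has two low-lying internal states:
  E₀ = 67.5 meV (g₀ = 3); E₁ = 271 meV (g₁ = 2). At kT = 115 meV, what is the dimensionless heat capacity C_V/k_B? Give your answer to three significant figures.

Eᵢ/kT = 0.58696, 2.3565.
Z = Σ gᵢe^(−Eᵢ/kT) = 3·e^(−0.58696) + 2·e^(−2.3565) = 1.6680 + 0.18950 = 1.8575.
⟨E⟩ = 88.261 meV, ⟨E²⟩ = 11584 meV².
C_V/k_B = (⟨E²⟩ − ⟨E⟩²)/(kT)² = (11584 − 7790.0)/13225 = 0.287.

0.287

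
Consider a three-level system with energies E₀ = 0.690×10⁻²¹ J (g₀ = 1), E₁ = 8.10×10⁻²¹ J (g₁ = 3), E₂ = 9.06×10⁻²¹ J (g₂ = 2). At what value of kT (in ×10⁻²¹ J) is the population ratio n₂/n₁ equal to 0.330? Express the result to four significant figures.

1.365 ×10⁻²¹ J

n₂/n₁ = (g₂/g₁) exp[−(E₂−E₁)/kT] = 0.330.
⇒ (E₂−E₁)/kT = ln((2/3)/0.330) = ln(2.02020) = 0.703197.
kT = 0.96 ×10⁻²¹ J / 0.703197 = 1.365 ×10⁻²¹ J.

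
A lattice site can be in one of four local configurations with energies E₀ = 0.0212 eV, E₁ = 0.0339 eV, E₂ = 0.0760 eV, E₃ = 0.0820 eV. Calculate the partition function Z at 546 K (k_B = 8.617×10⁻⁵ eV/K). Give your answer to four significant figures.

Z = 1.498

k_BT = 8.617×10⁻⁵ × 546 K = 0.0470488 eV.
Eᵢ/kT = 0.450596, 0.720528, 1.61534, 1.74287.
Z = Σ e^(−Eᵢ/kT) = e^(−0.450596) + e^(−0.720528) + e^(−1.61534) + e^(−1.74287) = 0.637248 + 0.486495 + 0.198823 + 0.175017 = 1.49758.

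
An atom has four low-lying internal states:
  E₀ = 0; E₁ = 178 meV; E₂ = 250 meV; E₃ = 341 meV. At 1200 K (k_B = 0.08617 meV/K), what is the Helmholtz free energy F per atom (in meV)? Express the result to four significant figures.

k_BT = 0.08617 × 1200 K = 103.404 meV.
Eᵢ/kT = 0, 1.72140, 2.41770, 3.29774.
Z = Σ e^(−Eᵢ/kT) = e^(−0) + e^(−1.72140) + e^(−2.41770) + e^(−3.29774) = 1.00000 + 0.178816 + 0.0891264 + 0.0369666 = 1.30491.
F = −kT ln Z = −103.404 × ln(1.30491) = −103.404 × 0.266134 = -27.52 meV.

-27.52 meV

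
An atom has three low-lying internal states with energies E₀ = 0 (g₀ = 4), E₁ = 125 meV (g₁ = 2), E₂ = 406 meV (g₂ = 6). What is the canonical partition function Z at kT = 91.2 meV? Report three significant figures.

Eᵢ/kT = 0, 1.3706, 4.4518.
Z = Σ gᵢe^(−Eᵢ/kT) = 4·e^(−0) + 2·e^(−1.3706) + 6·e^(−4.4518) = 4.0000 + 0.50791 + 0.069945 = 4.5779.

Z = 4.58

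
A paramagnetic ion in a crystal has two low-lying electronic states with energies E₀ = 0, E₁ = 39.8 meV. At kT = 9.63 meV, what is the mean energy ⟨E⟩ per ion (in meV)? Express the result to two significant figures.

0.63 meV

Eᵢ/kT = 0, 4.133.
Z = Σ e^(−Eᵢ/kT) = e^(−0) + e^(−4.133) = 1.000 + 0.01603 = 1.016.
⟨E⟩ = Σ Eᵢ e^(−Eᵢ/kT) / Z = (0·1.000 + 39.8·0.01603) / 1.016 = 0.63 meV.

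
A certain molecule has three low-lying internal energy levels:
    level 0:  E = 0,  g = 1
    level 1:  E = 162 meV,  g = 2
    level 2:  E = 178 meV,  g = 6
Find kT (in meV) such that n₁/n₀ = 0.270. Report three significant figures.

80.9 meV

n₁/n₀ = (g₁/g₀) exp[−(E₁−E₀)/kT] = 0.270.
⇒ (E₁−E₀)/kT = ln((2/1)/0.270) = ln(7.4074) = 2.0025.
kT = 162 meV / 2.0025 = 80.9 meV.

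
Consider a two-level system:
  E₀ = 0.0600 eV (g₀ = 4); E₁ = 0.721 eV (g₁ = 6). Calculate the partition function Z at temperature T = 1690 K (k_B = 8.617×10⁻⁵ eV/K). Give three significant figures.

k_BT = 8.617×10⁻⁵ × 1690 K = 0.14563 eV.
Eᵢ/kT = 0.41200, 4.9509.
Z = Σ gᵢe^(−Eᵢ/kT) = 4·e^(−0.41200) + 6·e^(−4.9509) = 2.6493 + 0.042462 = 2.6918.

Z = 2.69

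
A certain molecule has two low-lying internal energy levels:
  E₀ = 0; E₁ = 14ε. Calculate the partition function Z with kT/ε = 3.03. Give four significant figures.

Eᵢ/kT = 0, 4.62046.
Z = Σ e^(−Eᵢ/kT) = e^(−0) + e^(−4.62046) = 1.00000 + 0.00984826 = 1.00985.

Z = 1.010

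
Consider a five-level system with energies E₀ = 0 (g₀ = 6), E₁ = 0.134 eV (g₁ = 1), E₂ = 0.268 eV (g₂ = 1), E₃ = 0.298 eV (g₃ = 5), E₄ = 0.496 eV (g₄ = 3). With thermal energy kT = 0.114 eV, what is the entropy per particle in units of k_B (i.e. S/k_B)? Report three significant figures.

2.17

Eᵢ/kT = 0, 1.1754, 2.3509, 2.6140, 4.3509.
Z = Σ gᵢe^(−Eᵢ/kT) = 6·e^(−0) + 1·e^(−1.1754) + 1·e^(−2.3509) + 5·e^(−2.6140) + 3·e^(−4.3509) = 6.0000 + 0.30870 + 0.095283 + 0.36620 + 0.038686 = 6.8089.
⟨E⟩ = Σ EᵢPᵢ = 0.028671 eV.
S/k_B = ln Z + ⟨E⟩/kT = ln(6.8089) + 0.028671/0.114 = 1.9182 + 0.25150 = 2.17.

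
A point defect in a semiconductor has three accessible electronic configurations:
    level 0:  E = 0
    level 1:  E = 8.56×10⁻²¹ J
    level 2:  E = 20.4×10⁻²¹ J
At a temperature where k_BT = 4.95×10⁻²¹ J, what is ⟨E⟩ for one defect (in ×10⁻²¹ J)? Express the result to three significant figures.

Eᵢ/kT = 0, 1.7293, 4.1212.
Z = Σ e^(−Eᵢ/kT) = e^(−0) + e^(−1.7293) + e^(−4.1212) = 1.0000 + 0.17741 + 0.016225 = 1.1936.
⟨E⟩ = Σ Eᵢ e^(−Eᵢ/kT) / Z = (0·1.0000 + 8.56·0.17741 + 20.4·0.016225) / 1.1936 = 1.55 ×10⁻²¹ J.

1.55 ×10⁻²¹ J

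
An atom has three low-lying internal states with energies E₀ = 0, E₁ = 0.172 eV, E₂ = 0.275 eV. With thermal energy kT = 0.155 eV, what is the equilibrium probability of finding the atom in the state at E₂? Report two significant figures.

0.11

Eᵢ/kT = 0, 1.110, 1.774.
Z = Σ e^(−Eᵢ/kT) = e^(−0) + e^(−1.110) + e^(−1.774) = 1.000 + 0.3296 + 0.1697 = 1.499.
P₂ = e^(−E₂/kT) / Z = 0.1697/1.499 = 0.11.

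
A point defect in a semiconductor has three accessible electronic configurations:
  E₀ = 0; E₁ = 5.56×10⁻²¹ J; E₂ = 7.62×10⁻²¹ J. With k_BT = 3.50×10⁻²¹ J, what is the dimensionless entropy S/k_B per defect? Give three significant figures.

0.709

Eᵢ/kT = 0, 1.5886, 2.1771.
Z = Σ e^(−Eᵢ/kT) = e^(−0) + e^(−1.5886) + e^(−2.1771) = 1.0000 + 0.20421 + 0.11337 = 1.3176.
⟨E⟩ = Σ EᵢPᵢ = 1.5174 ×10⁻²¹ J.
S/k_B = ln Z + ⟨E⟩/kT = ln(1.3176) + 1.5174/3.50 = 0.27581 + 0.43354 = 0.709.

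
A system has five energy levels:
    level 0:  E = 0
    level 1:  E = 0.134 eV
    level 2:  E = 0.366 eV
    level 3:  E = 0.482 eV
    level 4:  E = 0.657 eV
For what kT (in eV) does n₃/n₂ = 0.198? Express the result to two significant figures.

n₃/n₂ = exp[−(E₃−E₂)/kT] = 0.198.
⇒ (E₃−E₂)/kT = ln(1/0.198) = ln(5.051) = 1.620.
kT = 0.116 eV / 1.620 = 0.072 eV.

0.072 eV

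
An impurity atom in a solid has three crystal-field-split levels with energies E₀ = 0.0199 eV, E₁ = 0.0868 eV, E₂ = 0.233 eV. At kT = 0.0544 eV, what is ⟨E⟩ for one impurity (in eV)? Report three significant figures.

Eᵢ/kT = 0.36581, 1.5956, 4.2831.
Z = Σ e^(−Eᵢ/kT) = e^(−0.36581) + e^(−1.5956) + e^(−4.2831) = 0.69363 + 0.20279 + 0.013800 = 0.91022.
⟨E⟩ = Σ Eᵢ e^(−Eᵢ/kT) / Z = (0.0199·0.69363 + 0.0868·0.20279 + 0.233·0.013800) / 0.91022 = 0.0380 eV.

0.0380 eV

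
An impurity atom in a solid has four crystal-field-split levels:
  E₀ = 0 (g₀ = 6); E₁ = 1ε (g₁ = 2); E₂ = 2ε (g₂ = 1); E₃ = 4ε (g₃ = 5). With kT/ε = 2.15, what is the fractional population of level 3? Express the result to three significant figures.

0.0923

Eᵢ/kT = 0, 0.46512, 0.93023, 1.8605.
Z = Σ gᵢe^(−Eᵢ/kT) = 6·e^(−0) + 2·e^(−0.46512) + 1·e^(−0.93023) + 5·e^(−1.8605) = 6.0000 + 1.2561 + 0.39446 + 0.77797 = 8.4285.
P₃ = g₃ e^(−E₃/kT) / Z = 0.77797/8.4285 = 0.0923.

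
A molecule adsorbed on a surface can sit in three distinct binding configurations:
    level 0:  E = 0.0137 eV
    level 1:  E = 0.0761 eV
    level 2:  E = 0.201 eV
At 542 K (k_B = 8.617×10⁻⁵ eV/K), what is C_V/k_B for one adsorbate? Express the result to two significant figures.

0.48

k_BT = 8.617×10⁻⁵ × 542 K = 0.04670 eV.
Eᵢ/kT = 0.2934, 1.630, 4.304.
Z = Σ e^(−Eᵢ/kT) = e^(−0.2934) + e^(−1.630) + e^(−4.304) = 0.7457 + 0.1959 + 0.01351 = 0.9551.
⟨E⟩ = 0.02915 eV, ⟨E²⟩ = 0.001906 eV².
C_V/k_B = (⟨E²⟩ − ⟨E⟩²)/(kT)² = (0.001906 − 0.0008497)/0.002181 = 0.48.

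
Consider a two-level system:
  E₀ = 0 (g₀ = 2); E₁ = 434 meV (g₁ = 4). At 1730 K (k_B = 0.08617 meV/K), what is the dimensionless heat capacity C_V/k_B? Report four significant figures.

0.7501

k_BT = 0.08617 × 1730 K = 149.074 meV.
Eᵢ/kT = 0, 2.91131.
Z = Σ gᵢe^(−Eᵢ/kT) = 2·e^(−0) + 4·e^(−2.91131) = 2.00000 + 0.217618 = 2.21762.
⟨E⟩ = 42.5890 meV, ⟨E²⟩ = 18483.6 meV².
C_V/k_B = (⟨E²⟩ − ⟨E⟩²)/(kT)² = (18483.6 − 1813.82)/22223.1 = 0.7501.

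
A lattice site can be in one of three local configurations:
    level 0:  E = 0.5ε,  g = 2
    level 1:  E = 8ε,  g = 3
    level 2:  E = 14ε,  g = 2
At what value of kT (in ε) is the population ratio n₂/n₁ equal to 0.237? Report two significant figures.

n₂/n₁ = (g₂/g₁) exp[−(E₂−E₁)/kT] = 0.237.
⇒ (E₂−E₁)/kT = ln((2/3)/0.237) = ln(2.813) = 1.034.
kT = 6ε / 1.034 = 5.8 ε.

5.8 ε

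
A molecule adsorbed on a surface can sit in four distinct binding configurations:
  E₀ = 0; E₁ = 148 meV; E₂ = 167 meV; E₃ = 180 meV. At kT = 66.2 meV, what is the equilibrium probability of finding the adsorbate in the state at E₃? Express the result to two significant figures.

Eᵢ/kT = 0, 2.236, 2.523, 2.719.
Z = Σ e^(−Eᵢ/kT) = e^(−0) + e^(−2.236) + e^(−2.523) + e^(−2.719) = 1.000 + 0.1069 + 0.08022 + 0.06594 = 1.253.
P₃ = e^(−E₃/kT) / Z = 0.06594/1.253 = 0.053.

0.053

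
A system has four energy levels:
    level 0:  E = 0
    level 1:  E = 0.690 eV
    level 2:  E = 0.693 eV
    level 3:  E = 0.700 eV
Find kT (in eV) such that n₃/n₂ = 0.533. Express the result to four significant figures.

0.01112 eV

n₃/n₂ = exp[−(E₃−E₂)/kT] = 0.533.
⇒ (E₃−E₂)/kT = ln(1/0.533) = ln(1.87617) = 0.629232.
kT = 0.007 eV / 0.629232 = 0.01112 eV.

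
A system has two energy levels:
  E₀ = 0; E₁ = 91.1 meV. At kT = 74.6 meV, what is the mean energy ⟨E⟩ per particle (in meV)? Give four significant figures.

Eᵢ/kT = 0, 1.22118.
Z = Σ e^(−Eᵢ/kT) = e^(−0) + e^(−1.22118) = 1.00000 + 0.294882 = 1.29488.
⟨E⟩ = Σ Eᵢ e^(−Eᵢ/kT) / Z = (0·1.00000 + 91.1·0.294882) / 1.29488 = 20.75 meV.

20.75 meV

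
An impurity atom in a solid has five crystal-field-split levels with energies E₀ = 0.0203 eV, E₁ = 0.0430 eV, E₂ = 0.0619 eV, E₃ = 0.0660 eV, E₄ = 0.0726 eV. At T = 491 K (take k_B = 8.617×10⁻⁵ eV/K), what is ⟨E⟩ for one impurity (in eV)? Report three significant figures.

k_BT = 8.617×10⁻⁵ × 491 K = 0.042309 eV.
Eᵢ/kT = 0.47980, 1.0163, 1.4630, 1.5600, 1.7159.
Z = Σ e^(−Eᵢ/kT) = e^(−0.47980) + e^(−1.0163) + e^(−1.4630) + e^(−1.5600) + e^(−1.7159) = 0.61891 + 0.36193 + 0.23154 + 0.21014 + 0.17980 = 1.6023.
⟨E⟩ = Σ Eᵢ e^(−Eᵢ/kT) / Z = (0.0203·0.61891 + 0.0430·0.36193 + 0.0619·0.23154 + 0.0660·0.21014 + 0.0726·0.17980) / 1.6023 = 0.0433 eV.

0.0433 eV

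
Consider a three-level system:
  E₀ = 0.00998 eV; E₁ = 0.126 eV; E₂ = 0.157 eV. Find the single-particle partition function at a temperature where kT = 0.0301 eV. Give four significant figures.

Z = 0.7384

Eᵢ/kT = 0.331561, 4.18605, 5.21595.
Z = Σ e^(−Eᵢ/kT) = e^(−0.331561) + e^(−4.18605) + e^(−5.21595) = 0.717802 + 0.0152062 + 0.00542927 = 0.738437.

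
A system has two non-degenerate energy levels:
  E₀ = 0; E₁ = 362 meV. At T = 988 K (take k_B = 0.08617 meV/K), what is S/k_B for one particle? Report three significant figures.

0.0738

k_BT = 0.08617 × 988 K = 85.136 meV.
Eᵢ/kT = 0, 4.2520.
Z = Σ e^(−Eᵢ/kT) = e^(−0) + e^(−4.2520) = 1.0000 + 0.014236 = 1.0142.
⟨E⟩ = Σ EᵢPᵢ = 5.0813 meV.
S/k_B = ln Z + ⟨E⟩/kT = ln(1.0142) + 5.0813/85.136 = 0.014100 + 0.059685 = 0.0738.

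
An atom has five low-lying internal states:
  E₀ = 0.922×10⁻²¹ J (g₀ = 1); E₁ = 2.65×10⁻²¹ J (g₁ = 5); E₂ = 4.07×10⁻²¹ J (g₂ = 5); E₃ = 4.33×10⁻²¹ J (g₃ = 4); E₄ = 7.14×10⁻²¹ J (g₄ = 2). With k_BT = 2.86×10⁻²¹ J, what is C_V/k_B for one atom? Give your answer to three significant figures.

Eᵢ/kT = 0.32238, 0.92657, 1.4231, 1.5140, 2.4965.
Z = Σ gᵢe^(−Eᵢ/kT) = 1·e^(−0.32238) + 5·e^(−0.92657) + 5·e^(−1.4231) + 4·e^(−1.5140) + 2·e^(−2.4965) = 0.72442 + 1.9795 + 1.2048 + 0.88011 + 0.16475 = 4.9536.
⟨E⟩ = 3.1905, ⟨E²⟩ = 11.986.
C_V/k_B = (⟨E²⟩ − ⟨E⟩²)/(kT)² = (11.986 − 10.179)/8.1796 = 0.221.

0.221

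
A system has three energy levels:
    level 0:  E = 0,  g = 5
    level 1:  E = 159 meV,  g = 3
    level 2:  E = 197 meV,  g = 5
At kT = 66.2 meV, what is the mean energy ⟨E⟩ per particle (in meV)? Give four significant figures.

Eᵢ/kT = 0, 2.40181, 2.97583.
Z = Σ gᵢe^(−Eᵢ/kT) = 5·e^(−0) + 3·e^(−2.40181) + 5·e^(−2.97583) = 5.00000 + 0.271662 + 0.255025 = 5.52669.
⟨E⟩ = Σ Eᵢ gᵢe^(−Eᵢ/kT) / Z = (0·5.00000 + 159·0.271662 + 197·0.255025) / 5.52669 = 16.91 meV.

16.91 meV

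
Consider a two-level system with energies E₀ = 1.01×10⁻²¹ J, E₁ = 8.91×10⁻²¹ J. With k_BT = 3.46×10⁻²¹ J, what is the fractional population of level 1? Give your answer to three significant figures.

0.0925

Eᵢ/kT = 0.29191, 2.5751.
Z = Σ e^(−Eᵢ/kT) = e^(−0.29191) + e^(−2.5751) = 0.74684 + 0.076146 = 0.82299.
P₁ = e^(−E₁/kT) / Z = 0.076146/0.82299 = 0.0925.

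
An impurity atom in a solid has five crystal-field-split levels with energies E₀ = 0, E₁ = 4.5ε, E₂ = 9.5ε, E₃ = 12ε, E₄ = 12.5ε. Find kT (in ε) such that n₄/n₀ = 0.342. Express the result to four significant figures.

n₄/n₀ = exp[−(E₄−E₀)/kT] = 0.342.
⇒ (E₄−E₀)/kT = ln(1/0.342) = ln(2.92398) = 1.07295.
kT = 12.5ε / 1.07295 = 11.65 ε.

11.65 ε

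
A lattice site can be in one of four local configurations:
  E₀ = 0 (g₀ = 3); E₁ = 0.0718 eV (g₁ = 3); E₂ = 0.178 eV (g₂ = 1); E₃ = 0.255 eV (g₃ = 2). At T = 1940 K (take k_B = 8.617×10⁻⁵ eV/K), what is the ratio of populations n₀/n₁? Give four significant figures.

1.536

k_BT = 8.617×10⁻⁵ × 1940 K = 0.167170 eV.
n₀/n₁ = (g₀/g₁) exp[−(E₀−E₁)/kT] = (3/3) × exp(−(-0.0718 eV)/(0.167170 eV)) = (3/3) × exp(0.429503) = 1.536.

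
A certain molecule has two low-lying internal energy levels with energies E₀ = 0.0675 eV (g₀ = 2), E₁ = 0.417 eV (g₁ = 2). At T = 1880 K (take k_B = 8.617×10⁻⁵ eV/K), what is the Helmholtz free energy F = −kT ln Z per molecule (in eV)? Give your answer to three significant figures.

-0.0625 eV

k_BT = 8.617×10⁻⁵ × 1880 K = 0.16200 eV.
Eᵢ/kT = 0.41667, 2.5741.
Z = Σ gᵢe^(−Eᵢ/kT) = 2·e^(−0.41667) + 2·e^(−2.5741) = 1.3185 + 0.15244 = 1.4709.
F = −kT ln Z = −0.16200 × ln(1.4709) = −0.16200 × 0.38587 = -0.0625 eV.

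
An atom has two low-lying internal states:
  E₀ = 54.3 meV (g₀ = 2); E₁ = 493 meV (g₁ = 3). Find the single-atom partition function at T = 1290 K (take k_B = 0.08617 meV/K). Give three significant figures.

Z = 1.26

k_BT = 0.08617 × 1290 K = 111.16 meV.
Eᵢ/kT = 0.48849, 4.4350.
Z = Σ gᵢe^(−Eᵢ/kT) = 2·e^(−0.48849) + 3·e^(−4.4350) = 1.2271 + 0.035565 = 1.2627.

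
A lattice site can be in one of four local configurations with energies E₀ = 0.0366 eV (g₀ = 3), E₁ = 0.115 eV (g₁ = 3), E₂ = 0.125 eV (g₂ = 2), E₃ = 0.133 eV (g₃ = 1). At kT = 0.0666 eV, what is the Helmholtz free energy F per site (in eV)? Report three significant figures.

-0.0663 eV

Eᵢ/kT = 0.54955, 1.7267, 1.8769, 1.9970.
Z = Σ gᵢe^(−Eᵢ/kT) = 3·e^(−0.54955) + 3·e^(−1.7267) + 2·e^(−1.8769) + 1·e^(−1.9970) = 1.7316 + 0.53361 + 0.30613 + 0.13574 = 2.7071.
F = −kT ln Z = −0.0666 × ln(2.7071) = −0.0666 × 0.99588 = -0.0663 eV.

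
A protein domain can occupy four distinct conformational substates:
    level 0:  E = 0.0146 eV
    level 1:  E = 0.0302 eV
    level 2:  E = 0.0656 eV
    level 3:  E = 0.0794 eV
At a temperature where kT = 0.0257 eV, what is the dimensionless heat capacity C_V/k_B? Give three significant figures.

0.502

Eᵢ/kT = 0.56809, 1.1751, 2.5525, 3.0895.
Z = Σ e^(−Eᵢ/kT) = e^(−0.56809) + e^(−1.1751) + e^(−2.5525) + e^(−3.0895) = 0.56661 + 0.30879 + 0.077887 + 0.045525 = 0.99881.
⟨E⟩ = 0.026353 eV, ⟨E²⟩ = 0.0010258 eV².
C_V/k_B = (⟨E²⟩ − ⟨E⟩²)/(kT)² = (0.0010258 − 0.00069448)/0.00066049 = 0.502.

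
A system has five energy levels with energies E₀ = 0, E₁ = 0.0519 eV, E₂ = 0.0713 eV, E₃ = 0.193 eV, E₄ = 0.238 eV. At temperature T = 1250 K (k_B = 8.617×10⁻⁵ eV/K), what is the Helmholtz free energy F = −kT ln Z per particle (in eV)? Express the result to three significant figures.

-0.0947 eV

k_BT = 8.617×10⁻⁵ × 1250 K = 0.10771 eV.
Eᵢ/kT = 0, 0.48185, 0.66196, 1.7918, 2.2096.
Z = Σ e^(−Eᵢ/kT) = e^(−0) + e^(−0.48185) + e^(−0.66196) + e^(−1.7918) + e^(−2.2096) = 1.0000 + 0.61764 + 0.51584 + 0.16666 + 0.10974 = 2.4099.
F = −kT ln Z = −0.10771 × ln(2.4099) = −0.10771 × 0.87959 = -0.0947 eV.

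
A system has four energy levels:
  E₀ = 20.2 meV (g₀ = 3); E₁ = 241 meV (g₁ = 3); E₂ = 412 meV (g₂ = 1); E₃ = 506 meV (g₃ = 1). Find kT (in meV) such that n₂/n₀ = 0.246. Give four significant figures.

1290 meV

n₂/n₀ = (g₂/g₀) exp[−(E₂−E₀)/kT] = 0.246.
⇒ (E₂−E₀)/kT = ln((1/3)/0.246) = ln(1.35501) = 0.303809.
kT = 391.8 meV / 0.303809 = 1290 meV.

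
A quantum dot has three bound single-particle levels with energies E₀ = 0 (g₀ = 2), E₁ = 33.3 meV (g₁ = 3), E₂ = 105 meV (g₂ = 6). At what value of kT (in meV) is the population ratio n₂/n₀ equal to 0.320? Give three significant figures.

n₂/n₀ = (g₂/g₀) exp[−(E₂−E₀)/kT] = 0.320.
⇒ (E₂−E₀)/kT = ln((6/2)/0.320) = ln(9.3750) = 2.2380.
kT = 105 meV / 2.2380 = 46.9 meV.

46.9 meV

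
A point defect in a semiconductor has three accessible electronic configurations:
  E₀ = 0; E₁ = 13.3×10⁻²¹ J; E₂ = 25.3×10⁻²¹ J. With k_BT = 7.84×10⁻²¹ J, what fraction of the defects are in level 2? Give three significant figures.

Eᵢ/kT = 0, 1.6964, 3.2270.
Z = Σ e^(−Eᵢ/kT) = e^(−0) + e^(−1.6964) + e^(−3.2270) = 1.0000 + 0.18334 + 0.039676 = 1.2230.
P₂ = e^(−E₂/kT) / Z = 0.039676/1.2230 = 0.0324.

0.0324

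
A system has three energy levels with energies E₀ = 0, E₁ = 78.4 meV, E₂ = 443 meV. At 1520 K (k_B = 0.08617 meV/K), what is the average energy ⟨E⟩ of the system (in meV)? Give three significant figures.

36.7 meV

k_BT = 0.08617 × 1520 K = 130.98 meV.
Eᵢ/kT = 0, 0.59856, 3.3822.
Z = Σ e^(−Eᵢ/kT) = e^(−0) + e^(−0.59856) + e^(−3.3822) = 1.0000 + 0.54960 + 0.033973 = 1.5836.
⟨E⟩ = Σ Eᵢ e^(−Eᵢ/kT) / Z = (0·1.0000 + 78.4·0.54960 + 443·0.033973) / 1.5836 = 36.7 meV.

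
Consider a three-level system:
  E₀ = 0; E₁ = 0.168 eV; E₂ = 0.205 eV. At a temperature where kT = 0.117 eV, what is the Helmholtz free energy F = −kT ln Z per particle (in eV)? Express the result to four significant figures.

Eᵢ/kT = 0, 1.43590, 1.75214.
Z = Σ e^(−Eᵢ/kT) = e^(−0) + e^(−1.43590) + e^(−1.75214) = 1.00000 + 0.237901 + 0.173402 = 1.41130.
F = −kT ln Z = −0.117 × ln(1.41130) = −0.117 × 0.344511 = -0.04031 eV.

-0.04031 eV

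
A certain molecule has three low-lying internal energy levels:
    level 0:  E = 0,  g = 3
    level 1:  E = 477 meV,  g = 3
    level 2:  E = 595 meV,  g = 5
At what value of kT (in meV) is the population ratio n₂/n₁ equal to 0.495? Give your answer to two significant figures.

97 meV

n₂/n₁ = (g₂/g₁) exp[−(E₂−E₁)/kT] = 0.495.
⇒ (E₂−E₁)/kT = ln((5/3)/0.495) = ln(3.367) = 1.214.
kT = 118 meV / 1.214 = 97 meV.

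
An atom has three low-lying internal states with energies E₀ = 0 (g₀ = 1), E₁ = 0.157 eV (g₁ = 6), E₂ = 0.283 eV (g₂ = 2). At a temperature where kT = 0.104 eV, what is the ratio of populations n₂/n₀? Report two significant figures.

n₂/n₀ = (g₂/g₀) exp[−(E₂−E₀)/kT] = (2/1) × exp(−(0.283 eV)/(0.104 eV)) = (2/1) × exp(-2.721) = 0.13.

0.13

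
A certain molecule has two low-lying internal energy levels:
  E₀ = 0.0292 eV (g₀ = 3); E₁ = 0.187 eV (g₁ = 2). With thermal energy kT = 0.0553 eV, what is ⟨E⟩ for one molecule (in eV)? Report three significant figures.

Eᵢ/kT = 0.52803, 3.3816.
Z = Σ gᵢe^(−Eᵢ/kT) = 3·e^(−0.52803) + 2·e^(−3.3816) = 1.7693 + 0.067986 = 1.8373.
⟨E⟩ = Σ Eᵢ gᵢe^(−Eᵢ/kT) / Z = (0.0292·1.7693 + 0.187·0.067986) / 1.8373 = 0.0350 eV.

0.0350 eV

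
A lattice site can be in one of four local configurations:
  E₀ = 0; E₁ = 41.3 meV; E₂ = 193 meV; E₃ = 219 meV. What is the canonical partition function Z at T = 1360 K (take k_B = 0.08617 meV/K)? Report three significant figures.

k_BT = 0.08617 × 1360 K = 117.19 meV.
Eᵢ/kT = 0, 0.35242, 1.6469, 1.8688.
Z = Σ e^(−Eᵢ/kT) = e^(−0) + e^(−0.35242) + e^(−1.6469) + e^(−1.8688) = 1.0000 + 0.70298 + 0.19265 + 0.15431 = 2.0499.

Z = 2.05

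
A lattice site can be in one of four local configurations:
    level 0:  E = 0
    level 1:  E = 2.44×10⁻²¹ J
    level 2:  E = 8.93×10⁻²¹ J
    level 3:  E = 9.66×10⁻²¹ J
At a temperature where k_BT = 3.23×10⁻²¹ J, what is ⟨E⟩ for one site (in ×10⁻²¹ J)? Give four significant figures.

1.386 ×10⁻²¹ J

Eᵢ/kT = 0, 0.755418, 2.76471, 2.99071.
Z = Σ e^(−Eᵢ/kT) = e^(−0) + e^(−0.755418) + e^(−2.76471) + e^(−2.99071) = 1.00000 + 0.469814 + 0.0629944 + 0.0502517 = 1.58306.
⟨E⟩ = Σ Eᵢ e^(−Eᵢ/kT) / Z = (0·1.00000 + 2.44·0.469814 + 8.93·0.0629944 + 9.66·0.0502517) / 1.58306 = 1.386 ×10⁻²¹ J.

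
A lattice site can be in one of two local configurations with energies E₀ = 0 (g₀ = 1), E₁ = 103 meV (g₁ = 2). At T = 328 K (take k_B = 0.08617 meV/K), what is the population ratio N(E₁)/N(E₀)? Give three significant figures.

k_BT = 0.08617 × 328 K = 28.264 meV.
n₁/n₀ = (g₁/g₀) exp[−(E₁−E₀)/kT] = (2/1) × exp(−(103 meV)/(28.264 meV)) = (2/1) × exp(-3.6442) = 0.0523.

0.0523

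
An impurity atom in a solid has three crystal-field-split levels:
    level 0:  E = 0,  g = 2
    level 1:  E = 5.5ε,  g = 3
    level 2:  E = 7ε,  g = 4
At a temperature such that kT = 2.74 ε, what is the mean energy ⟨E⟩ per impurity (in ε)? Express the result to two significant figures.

1.6 ε

Eᵢ/kT = 0, 2.007, 2.555.
Z = Σ gᵢe^(−Eᵢ/kT) = 2·e^(−0) + 3·e^(−2.007) + 4·e^(−2.555) = 2.000 + 0.4032 + 0.3108 = 2.714.
⟨E⟩ = Σ Eᵢ gᵢe^(−Eᵢ/kT) / Z = (0·2.000 + 5.5·0.4032 + 7·0.3108) / 2.714 = 1.6 ε.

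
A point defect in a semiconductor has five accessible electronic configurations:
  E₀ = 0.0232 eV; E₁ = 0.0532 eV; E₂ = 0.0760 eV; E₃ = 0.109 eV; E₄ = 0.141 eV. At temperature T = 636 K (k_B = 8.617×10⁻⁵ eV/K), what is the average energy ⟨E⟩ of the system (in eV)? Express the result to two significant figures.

0.053 eV

k_BT = 8.617×10⁻⁵ × 636 K = 0.05480 eV.
Eᵢ/kT = 0.4234, 0.9708, 1.387, 1.989, 2.573.
Z = Σ e^(−Eᵢ/kT) = e^(−0.4234) + e^(−0.9708) + e^(−1.387) + e^(−1.989) + e^(−2.573) = 0.6548 + 0.3788 + 0.2498 + 0.1368 + 0.07631 = 1.497.
⟨E⟩ = Σ Eᵢ e^(−Eᵢ/kT) / Z = (0.0232·0.6548 + 0.0532·0.3788 + 0.0760·0.2498 + 0.109·0.1368 + 0.141·0.07631) / 1.497 = 0.053 eV.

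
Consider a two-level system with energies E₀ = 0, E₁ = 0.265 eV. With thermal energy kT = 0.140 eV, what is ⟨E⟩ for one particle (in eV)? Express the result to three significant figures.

Eᵢ/kT = 0, 1.8929.
Z = Σ e^(−Eᵢ/kT) = e^(−0) + e^(−1.8929) = 1.0000 + 0.15063 = 1.1506.
⟨E⟩ = Σ Eᵢ e^(−Eᵢ/kT) / Z = (0·1.0000 + 0.265·0.15063) / 1.1506 = 0.0347 eV.

0.0347 eV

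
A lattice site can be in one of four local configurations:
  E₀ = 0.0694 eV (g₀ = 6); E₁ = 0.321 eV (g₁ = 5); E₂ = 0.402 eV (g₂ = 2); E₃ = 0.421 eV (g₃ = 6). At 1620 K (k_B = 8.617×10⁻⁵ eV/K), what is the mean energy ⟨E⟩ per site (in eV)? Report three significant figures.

0.128 eV

k_BT = 8.617×10⁻⁵ × 1620 K = 0.13960 eV.
Eᵢ/kT = 0.49713, 2.2994, 2.8797, 3.0158.
Z = Σ gᵢe^(−Eᵢ/kT) = 6·e^(−0.49713) + 5·e^(−2.2994) + 2·e^(−2.8797) + 6·e^(−3.0158) = 3.6496 + 0.50160 + 0.11230 + 0.29404 = 4.5575.
⟨E⟩ = Σ Eᵢ gᵢe^(−Eᵢ/kT) / Z = (0.0694·3.6496 + 0.321·0.50160 + 0.402·0.11230 + 0.421·0.29404) / 4.5575 = 0.128 eV.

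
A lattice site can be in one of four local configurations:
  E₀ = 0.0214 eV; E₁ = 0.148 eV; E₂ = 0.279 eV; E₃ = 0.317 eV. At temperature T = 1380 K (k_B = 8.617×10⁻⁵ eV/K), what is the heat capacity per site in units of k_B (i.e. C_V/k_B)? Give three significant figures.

0.651

k_BT = 8.617×10⁻⁵ × 1380 K = 0.11891 eV.
Eᵢ/kT = 0.17997, 1.2446, 2.3463, 2.6659.
Z = Σ e^(−Eᵢ/kT) = e^(−0.17997) + e^(−1.2446) + e^(−2.3463) + e^(−2.6659) = 0.83530 + 0.28806 + 0.095723 + 0.069537 = 1.2886.
⟨E⟩ = 0.084788 eV, ⟨E²⟩ = 0.016398 eV².
C_V/k_B = (⟨E²⟩ − ⟨E⟩²)/(kT)² = (0.016398 − 0.0071890)/0.014140 = 0.651.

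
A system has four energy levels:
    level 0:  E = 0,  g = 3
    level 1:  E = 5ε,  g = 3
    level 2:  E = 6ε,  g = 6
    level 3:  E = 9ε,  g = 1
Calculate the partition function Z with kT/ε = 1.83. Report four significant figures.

Eᵢ/kT = 0, 2.73224, 3.27869, 4.91803.
Z = Σ gᵢe^(−Eᵢ/kT) = 3·e^(−0) + 3·e^(−2.73224) + 6·e^(−3.27869) + 1·e^(−4.91803) = 3.00000 + 0.195220 + 0.226065 + 0.00731352 = 3.42860.

Z = 3.429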